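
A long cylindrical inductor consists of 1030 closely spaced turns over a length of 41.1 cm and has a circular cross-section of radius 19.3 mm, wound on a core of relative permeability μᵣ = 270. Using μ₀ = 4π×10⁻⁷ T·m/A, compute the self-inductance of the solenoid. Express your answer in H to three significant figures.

L ≈ 1.02 H

A = πr² = π(1.930×10^-2 m)² = 1.170×10^-3 m².
For a long solenoid, L = μ₀μᵣN²A/ℓ.
L = (4π×10⁻⁷)(270)(1030)²(1.170×10^-3)/(0.411 m) = 1.0249 H.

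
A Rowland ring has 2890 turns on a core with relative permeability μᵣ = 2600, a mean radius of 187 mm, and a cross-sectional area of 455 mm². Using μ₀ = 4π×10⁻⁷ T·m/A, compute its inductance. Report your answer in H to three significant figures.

L ≈ 10.6 H

For a thin toroid, L = μ₀μᵣN²A/(2πR).
L = (4π×10⁻⁷)(2600)(2890)²(4.550×10^-4) / (2π×0.187 m) = 10.57 H.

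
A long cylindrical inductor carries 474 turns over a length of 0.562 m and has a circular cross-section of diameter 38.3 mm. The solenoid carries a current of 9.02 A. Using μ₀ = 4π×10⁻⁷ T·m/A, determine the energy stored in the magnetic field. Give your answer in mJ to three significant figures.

U ≈ 23.5 mJ

A = π(d/2)² = π(1.915×10^-2 m)² = 1.152×10^-3 m².
L = μ₀N²A/ℓ = (4π×10⁻⁷)(474)²(1.152×10^-3)/(0.562) = 5.788×10^-4 H.
U = ½LI² = ½(5.788×10^-4)(9.02)² = 2.3545×10^-2 J.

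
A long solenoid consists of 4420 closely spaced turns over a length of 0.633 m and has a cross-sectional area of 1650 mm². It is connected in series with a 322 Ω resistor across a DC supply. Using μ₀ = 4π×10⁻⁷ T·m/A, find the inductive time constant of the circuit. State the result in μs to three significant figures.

τ ≈ 199 μs

A = 1650 mm² = 1.650×10^-3 m².
L = μ₀N²A/ℓ = (4π×10⁻⁷)(4420)²(1.650×10^-3)/(0.633) = 6.399×10^-2 H.
τ = L/R = (6.399×10^-2)/(322) = 1.987×10^-4 s.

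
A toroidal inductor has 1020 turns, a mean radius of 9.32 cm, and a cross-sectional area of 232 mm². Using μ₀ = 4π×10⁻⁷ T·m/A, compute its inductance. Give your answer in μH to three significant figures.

L ≈ 518 μH

For a thin toroid, L = μ₀N²A/(2πR).
L = (4π×10⁻⁷)(1020)²(2.320×10^-4) / (2π×9.320×10^-2 m) = 5.180×10^-4 H.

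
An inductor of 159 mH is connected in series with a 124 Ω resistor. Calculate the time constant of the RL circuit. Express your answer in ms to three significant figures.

τ ≈ 1.28 ms

τ = L/R = (0.159 H)/(124 Ω) = 1.282×10^-3 s.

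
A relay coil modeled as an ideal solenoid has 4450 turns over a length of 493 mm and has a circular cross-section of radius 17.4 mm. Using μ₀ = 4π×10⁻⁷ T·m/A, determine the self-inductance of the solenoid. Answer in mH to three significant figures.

L ≈ 48.0 mH

A = πr² = π(1.740×10^-2 m)² = 9.511×10^-4 m².
For a long solenoid, L = μ₀N²A/ℓ.
L = (4π×10⁻⁷)(4450)²(9.511×10^-4)/(0.493 m) = 4.801×10^-2 H.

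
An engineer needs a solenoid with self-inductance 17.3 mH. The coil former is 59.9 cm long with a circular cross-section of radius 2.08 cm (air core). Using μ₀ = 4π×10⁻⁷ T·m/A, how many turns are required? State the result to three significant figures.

A = πr² = π(2.080×10^-2 m)² = 1.359×10^-3 m².
From L = μ₀N²A/ℓ, N = √(Lℓ / (μ₀A)).
N = √[(1.730×10^-2)(0.599) / ((4π×10⁻⁷)×1.359×10^-3)] = √(6.067×10^6) ≈ 2463.2.

N ≈ 2460 turns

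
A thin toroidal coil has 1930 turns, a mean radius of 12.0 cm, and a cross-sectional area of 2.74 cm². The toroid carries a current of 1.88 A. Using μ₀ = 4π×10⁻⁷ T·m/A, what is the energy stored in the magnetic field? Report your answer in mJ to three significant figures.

L = μ₀N²A/(2πR) = (4π×10⁻⁷)(1930)²(2.740×10^-4)/(2π×0.12) = 1.701×10^-3 H.
U = ½LI² = ½(1.701×10^-3)(1.88)² = 3.006×10^-3 J.

U ≈ 3.01 mJ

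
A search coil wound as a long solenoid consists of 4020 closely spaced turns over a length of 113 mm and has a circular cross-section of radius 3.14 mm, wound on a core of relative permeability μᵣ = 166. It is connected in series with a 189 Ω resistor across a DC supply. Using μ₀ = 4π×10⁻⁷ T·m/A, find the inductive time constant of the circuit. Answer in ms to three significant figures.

τ ≈ 4.89 ms

A = πr² = π(3.140×10^-3 m)² = 3.097×10^-5 m².
L = μ₀μᵣN²A/ℓ = (4π×10⁻⁷)(166)(4020)²(3.097×10^-5)/(0.113) = 0.9241 H.
τ = L/R = (0.9241)/(189) = 4.889×10^-3 s.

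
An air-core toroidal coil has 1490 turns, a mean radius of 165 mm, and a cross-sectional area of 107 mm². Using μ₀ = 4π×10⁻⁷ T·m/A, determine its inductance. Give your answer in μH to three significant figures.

For a thin toroid, L = μ₀N²A/(2πR).
L = (4π×10⁻⁷)(1490)²(1.070×10^-4) / (2π×0.165 m) = 2.879×10^-4 H.

L ≈ 288 μH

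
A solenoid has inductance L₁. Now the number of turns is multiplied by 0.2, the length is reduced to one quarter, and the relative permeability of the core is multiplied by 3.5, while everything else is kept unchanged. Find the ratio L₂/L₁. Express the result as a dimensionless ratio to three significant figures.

For a solenoid, L ∝ μᵣN²A/ℓ.
L₂/L₁ = (0.2)^2 × (0.25)^-1 × (3.5) = 0.560.

L₂/L₁ = 0.560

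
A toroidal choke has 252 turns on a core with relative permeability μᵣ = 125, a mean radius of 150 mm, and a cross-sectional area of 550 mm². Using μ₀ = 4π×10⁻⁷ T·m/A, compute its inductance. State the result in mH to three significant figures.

For a thin toroid, L = μ₀μᵣN²A/(2πR).
L = (4π×10⁻⁷)(125)(252)²(5.500×10^-4) / (2π×0.15 m) = 5.821×10^-3 H.

L ≈ 5.82 mH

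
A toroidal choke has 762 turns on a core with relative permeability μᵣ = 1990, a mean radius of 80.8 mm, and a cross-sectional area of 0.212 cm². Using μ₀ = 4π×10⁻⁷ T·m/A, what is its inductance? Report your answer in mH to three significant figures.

L ≈ 60.6 mH

For a thin toroid, L = μ₀μᵣN²A/(2πR).
L = (4π×10⁻⁷)(1990)(762)²(2.120×10^-5) / (2π×8.080×10^-2 m) = 6.063×10^-2 H.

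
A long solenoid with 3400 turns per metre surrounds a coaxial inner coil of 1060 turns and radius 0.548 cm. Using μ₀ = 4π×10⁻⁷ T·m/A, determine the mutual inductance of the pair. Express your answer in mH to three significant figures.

M ≈ 0.427 mH

The outer solenoid produces a uniform field B₁ = μ₀n₁I₁ across the inner coil,
so the flux linkage is N₂Φ = N₂B₁A₂ = μ₀n₁N₂A₂·I₁, giving M = μ₀n₁N₂A₂.
A₂ = πr² = π(5.480×10^-3 m)² = 9.434×10^-5 m².
M = (4π×10⁻⁷)(3400)(1060)(9.434×10^-5) = 4.273×10^-4 H.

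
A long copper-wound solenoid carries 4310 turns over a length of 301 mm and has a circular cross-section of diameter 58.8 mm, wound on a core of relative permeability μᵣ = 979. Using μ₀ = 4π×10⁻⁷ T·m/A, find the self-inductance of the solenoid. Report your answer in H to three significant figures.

L ≈ 206 H

A = π(d/2)² = π(2.940×10^-2 m)² = 2.715×10^-3 m².
For a long solenoid, L = μ₀μᵣN²A/ℓ.
L = (4π×10⁻⁷)(979)(4310)²(2.715×10^-3)/(0.301 m) = 206.2 H.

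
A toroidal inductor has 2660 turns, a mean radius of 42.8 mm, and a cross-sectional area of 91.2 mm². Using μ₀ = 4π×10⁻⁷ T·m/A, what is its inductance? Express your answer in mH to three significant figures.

L ≈ 3.02 mH

For a thin toroid, L = μ₀N²A/(2πR).
L = (4π×10⁻⁷)(2660)²(9.120×10^-5) / (2π×4.280×10^-2 m) = 3.015×10^-3 H.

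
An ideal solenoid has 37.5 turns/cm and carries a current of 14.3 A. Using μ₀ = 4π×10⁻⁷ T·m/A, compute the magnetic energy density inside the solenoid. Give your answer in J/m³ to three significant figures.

B = μ₀nI = (4π×10⁻⁷)(3.750×10^3)(14.3) = 6.739×10^-2 T.
u = B²/(2μ₀) = (6.739×10^-2)²/(2×4π×10⁻⁷) = 1.807×10^3 J/m³.

u ≈ 1810 J/m³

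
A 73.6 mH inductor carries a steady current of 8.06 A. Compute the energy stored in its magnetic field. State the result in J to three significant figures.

Stored magnetic energy: U = ½LI².
U = ½(7.360×10^-2 H)(8.06 A)² = 2.391 J.

U ≈ 2.39 J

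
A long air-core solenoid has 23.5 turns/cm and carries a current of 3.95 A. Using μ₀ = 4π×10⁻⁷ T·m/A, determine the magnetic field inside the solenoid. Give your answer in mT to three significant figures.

B ≈ 11.7 mT

Inside a long solenoid, B = μ₀nI.
B = (4π×10⁻⁷)(2.350×10^3 m⁻¹)(3.95 A) = 1.166×10^-2 T.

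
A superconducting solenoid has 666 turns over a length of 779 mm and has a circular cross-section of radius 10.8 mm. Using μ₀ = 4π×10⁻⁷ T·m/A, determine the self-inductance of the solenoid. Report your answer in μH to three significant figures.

A = πr² = π(1.080×10^-2 m)² = 3.664×10^-4 m².
For a long solenoid, L = μ₀N²A/ℓ.
L = (4π×10⁻⁷)(666)²(3.664×10^-4)/(0.779 m) = 2.622×10^-4 H.

L ≈ 262 μH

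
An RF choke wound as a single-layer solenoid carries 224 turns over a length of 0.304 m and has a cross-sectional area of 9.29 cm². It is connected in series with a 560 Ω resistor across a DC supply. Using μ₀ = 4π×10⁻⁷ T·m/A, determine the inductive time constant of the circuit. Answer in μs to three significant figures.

A = 9.29 cm² = 9.290×10^-4 m².
L = μ₀N²A/ℓ = (4π×10⁻⁷)(224)²(9.290×10^-4)/(0.304) = 1.927×10^-4 H.
τ = L/R = (1.927×10^-4)/(560) = 3.441×10^-7 s.

τ ≈ 0.344 μs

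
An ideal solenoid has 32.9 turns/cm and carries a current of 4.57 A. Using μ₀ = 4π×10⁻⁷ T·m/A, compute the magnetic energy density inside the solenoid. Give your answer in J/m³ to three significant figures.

B = μ₀nI = (4π×10⁻⁷)(3.290×10^3)(4.57) = 1.889×10^-2 T.
u = B²/(2μ₀) = (1.889×10^-2)²/(2×4π×10⁻⁷) = 142 J/m³.

u ≈ 142 J/m³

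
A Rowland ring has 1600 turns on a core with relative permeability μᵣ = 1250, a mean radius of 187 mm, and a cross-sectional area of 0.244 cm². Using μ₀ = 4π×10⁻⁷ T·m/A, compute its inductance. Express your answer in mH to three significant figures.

For a thin toroid, L = μ₀μᵣN²A/(2πR).
L = (4π×10⁻⁷)(1250)(1600)²(2.440×10^-5) / (2π×0.187 m) = 8.351×10^-2 H.

L ≈ 83.5 mH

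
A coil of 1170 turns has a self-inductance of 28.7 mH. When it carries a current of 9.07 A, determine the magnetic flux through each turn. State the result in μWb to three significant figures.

From L = NΦ_B/I, the flux per turn is Φ_B = LI/N.
Φ_B = (2.870×10^-2 H)(9.07 A)/1170 = 2.2249×10^-4 Wb.

Φ_B ≈ 222 μWb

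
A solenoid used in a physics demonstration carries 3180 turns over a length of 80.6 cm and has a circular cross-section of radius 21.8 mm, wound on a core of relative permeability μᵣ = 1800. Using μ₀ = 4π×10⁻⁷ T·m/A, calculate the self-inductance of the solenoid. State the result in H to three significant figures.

A = πr² = π(2.180×10^-2 m)² = 1.493×10^-3 m².
For a long solenoid, L = μ₀μᵣN²A/ℓ.
L = (4π×10⁻⁷)(1800)(3180)²(1.493×10^-3)/(0.806 m) = 42.37 H.

L ≈ 42.4 H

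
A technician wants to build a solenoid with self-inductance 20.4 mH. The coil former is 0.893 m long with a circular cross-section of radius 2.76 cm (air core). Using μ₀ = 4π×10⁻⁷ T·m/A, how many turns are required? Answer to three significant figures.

A = πr² = π(2.760×10^-2 m)² = 2.393×10^-3 m².
From L = μ₀N²A/ℓ, N = √(Lℓ / (μ₀A)).
N = √[(2.040×10^-2)(0.893) / ((4π×10⁻⁷)×2.393×10^-3)] = √(6.058×10^6) ≈ 2461.2.

N ≈ 2460 turns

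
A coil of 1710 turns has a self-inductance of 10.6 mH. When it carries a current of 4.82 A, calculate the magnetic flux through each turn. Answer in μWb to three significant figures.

From L = NΦ_B/I, the flux per turn is Φ_B = LI/N.
Φ_B = (1.060×10^-2 H)(4.82 A)/1710 = 2.988×10^-5 Wb.

Φ_B ≈ 29.9 μWb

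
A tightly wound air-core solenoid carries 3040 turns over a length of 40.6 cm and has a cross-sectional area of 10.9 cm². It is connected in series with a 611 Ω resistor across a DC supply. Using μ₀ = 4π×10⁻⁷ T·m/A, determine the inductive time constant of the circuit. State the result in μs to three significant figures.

A = 10.9 cm² = 1.090×10^-3 m².
L = μ₀N²A/ℓ = (4π×10⁻⁷)(3040)²(1.090×10^-3)/(0.406) = 3.118×10^-2 H.
τ = L/R = (3.118×10^-2)/(611) = 5.103×10^-5 s.

τ ≈ 51.0 μs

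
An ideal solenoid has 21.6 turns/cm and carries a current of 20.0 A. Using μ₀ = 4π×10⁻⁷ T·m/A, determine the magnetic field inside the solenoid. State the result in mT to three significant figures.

Inside a long solenoid, B = μ₀nI.
B = (4π×10⁻⁷)(2.160×10^3 m⁻¹)(20.0 A) = 5.429×10^-2 T.

B ≈ 54.3 mT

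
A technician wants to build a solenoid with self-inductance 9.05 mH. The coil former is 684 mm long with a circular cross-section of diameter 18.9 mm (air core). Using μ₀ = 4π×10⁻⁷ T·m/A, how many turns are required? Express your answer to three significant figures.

A = π(d/2)² = π(9.450×10^-3 m)² = 2.806×10^-4 m².
From L = μ₀N²A/ℓ, N = √(Lℓ / (μ₀A)).
N = √[(9.050×10^-3)(0.684) / ((4π×10⁻⁷)×2.806×10^-4)] = √(1.756×10^7) ≈ 4190.3.

N ≈ 4190 turns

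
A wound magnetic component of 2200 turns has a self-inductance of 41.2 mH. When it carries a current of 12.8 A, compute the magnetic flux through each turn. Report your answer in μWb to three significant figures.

From L = NΦ_B/I, the flux per turn is Φ_B = LI/N.
Φ_B = (4.120×10^-2 H)(12.8 A)/2200 = 2.397×10^-4 Wb.

Φ_B ≈ 240 μWb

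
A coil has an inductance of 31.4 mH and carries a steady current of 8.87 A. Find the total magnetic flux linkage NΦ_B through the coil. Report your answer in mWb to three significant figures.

From L = NΦ_B/I, the flux linkage is NΦ_B = LI.
NΦ_B = (3.140×10^-2 H)(8.87 A) = 0.2785 Wb.

NΦ_B ≈ 279 mWb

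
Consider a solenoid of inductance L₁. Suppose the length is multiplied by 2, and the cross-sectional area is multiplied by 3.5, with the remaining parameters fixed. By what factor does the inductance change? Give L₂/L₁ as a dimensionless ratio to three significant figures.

For a solenoid, L ∝ μᵣN²A/ℓ.
L₂/L₁ = (2)^-1 × (3.5) = 1.75.

L₂/L₁ = 1.75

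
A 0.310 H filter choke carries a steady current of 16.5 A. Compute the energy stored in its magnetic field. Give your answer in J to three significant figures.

U ≈ 42.2 J

Stored magnetic energy: U = ½LI².
U = ½(0.31 H)(16.5 A)² = 42.2 J.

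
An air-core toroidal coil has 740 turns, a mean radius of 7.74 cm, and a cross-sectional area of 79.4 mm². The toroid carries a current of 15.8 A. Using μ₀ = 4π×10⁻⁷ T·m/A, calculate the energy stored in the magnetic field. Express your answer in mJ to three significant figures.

L = μ₀N²A/(2πR) = (4π×10⁻⁷)(740)²(7.940×10^-5)/(2π×7.740×10^-2) = 1.123×10^-4 H.
U = ½LI² = ½(1.123×10^-4)(15.8)² = 1.402×10^-2 J.

U ≈ 14.0 mJ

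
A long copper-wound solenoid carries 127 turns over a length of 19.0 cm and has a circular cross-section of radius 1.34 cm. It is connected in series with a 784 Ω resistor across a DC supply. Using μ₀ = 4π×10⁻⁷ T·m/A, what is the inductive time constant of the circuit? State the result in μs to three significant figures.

τ ≈ 0.0768 μs

A = πr² = π(1.340×10^-2 m)² = 5.641×10^-4 m².
L = μ₀N²A/ℓ = (4π×10⁻⁷)(127)²(5.641×10^-4)/(0.19) = 6.018×10^-5 H.
τ = L/R = (6.018×10^-5)/(784) = 7.676×10^-8 s.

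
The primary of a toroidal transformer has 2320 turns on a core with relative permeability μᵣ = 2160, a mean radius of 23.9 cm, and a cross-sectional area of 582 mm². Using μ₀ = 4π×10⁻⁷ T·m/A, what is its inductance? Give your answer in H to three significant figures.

For a thin toroid, L = μ₀μᵣN²A/(2πR).
L = (4π×10⁻⁷)(2160)(2320)²(5.820×10^-4) / (2π×0.239 m) = 5.662 H.

L ≈ 5.66 H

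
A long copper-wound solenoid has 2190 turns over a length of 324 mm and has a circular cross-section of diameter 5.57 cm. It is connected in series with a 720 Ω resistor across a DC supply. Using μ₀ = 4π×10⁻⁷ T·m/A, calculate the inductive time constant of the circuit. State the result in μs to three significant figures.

A = π(d/2)² = π(2.785×10^-2 m)² = 2.437×10^-3 m².
L = μ₀N²A/ℓ = (4π×10⁻⁷)(2190)²(2.437×10^-3)/(0.324) = 4.533×10^-2 H.
τ = L/R = (4.533×10^-2)/(720) = 6.295×10^-5 s.

τ ≈ 63.0 μs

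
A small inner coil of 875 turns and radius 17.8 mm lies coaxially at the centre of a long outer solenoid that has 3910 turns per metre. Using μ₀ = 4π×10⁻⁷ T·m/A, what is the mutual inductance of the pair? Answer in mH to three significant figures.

The outer solenoid produces a uniform field B₁ = μ₀n₁I₁ across the inner coil,
so the flux linkage is N₂Φ = N₂B₁A₂ = μ₀n₁N₂A₂·I₁, giving M = μ₀n₁N₂A₂.
A₂ = πr² = π(1.780×10^-2 m)² = 9.954×10^-4 m².
M = (4π×10⁻⁷)(3910)(875)(9.954×10^-4) = 4.279×10^-3 H.

M ≈ 4.28 mH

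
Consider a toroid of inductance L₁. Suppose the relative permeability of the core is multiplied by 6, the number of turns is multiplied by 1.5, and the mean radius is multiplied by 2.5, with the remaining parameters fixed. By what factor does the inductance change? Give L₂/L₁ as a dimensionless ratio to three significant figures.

L₂/L₁ = 5.40

For a toroid, L ∝ μᵣN²A/R.
L₂/L₁ = (6) × (1.5)^2 × (2.5)^-1 = 5.40.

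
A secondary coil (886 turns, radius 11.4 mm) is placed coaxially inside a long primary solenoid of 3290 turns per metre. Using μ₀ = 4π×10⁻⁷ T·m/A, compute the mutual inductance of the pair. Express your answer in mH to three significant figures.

M ≈ 1.50 mH

The outer solenoid produces a uniform field B₁ = μ₀n₁I₁ across the inner coil,
so the flux linkage is N₂Φ = N₂B₁A₂ = μ₀n₁N₂A₂·I₁, giving M = μ₀n₁N₂A₂.
A₂ = πr² = π(1.140×10^-2 m)² = 4.083×10^-4 m².
M = (4π×10⁻⁷)(3290)(886)(4.083×10^-4) = 1.496×10^-3 H.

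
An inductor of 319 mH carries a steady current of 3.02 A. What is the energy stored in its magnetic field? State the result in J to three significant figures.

Stored magnetic energy: U = ½LI².
U = ½(0.319 H)(3.02 A)² = 1.4547 J.

U ≈ 1.45 J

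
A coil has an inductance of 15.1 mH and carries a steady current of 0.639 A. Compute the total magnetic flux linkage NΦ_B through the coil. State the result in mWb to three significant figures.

From L = NΦ_B/I, the flux linkage is NΦ_B = LI.
NΦ_B = (1.510×10^-2 H)(0.639 A) = 9.649×10^-3 Wb.

NΦ_B ≈ 9.65 mWb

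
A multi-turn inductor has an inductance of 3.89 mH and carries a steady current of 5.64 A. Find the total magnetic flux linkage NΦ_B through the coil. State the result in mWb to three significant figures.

NΦ_B ≈ 21.9 mWb

From L = NΦ_B/I, the flux linkage is NΦ_B = LI.
NΦ_B = (3.890×10^-3 H)(5.64 A) = 2.194×10^-2 Wb.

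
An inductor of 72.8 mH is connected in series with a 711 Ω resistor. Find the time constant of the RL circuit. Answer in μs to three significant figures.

τ ≈ 102 μs

τ = L/R = (7.280×10^-2 H)/(711 Ω) = 1.024×10^-4 s.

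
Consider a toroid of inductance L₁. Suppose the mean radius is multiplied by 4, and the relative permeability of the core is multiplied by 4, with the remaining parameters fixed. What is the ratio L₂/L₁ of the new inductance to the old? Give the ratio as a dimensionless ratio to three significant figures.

L₂/L₁ = 1.00

For a toroid, L ∝ μᵣN²A/R.
L₂/L₁ = (4)^-1 × (4) = 1.00.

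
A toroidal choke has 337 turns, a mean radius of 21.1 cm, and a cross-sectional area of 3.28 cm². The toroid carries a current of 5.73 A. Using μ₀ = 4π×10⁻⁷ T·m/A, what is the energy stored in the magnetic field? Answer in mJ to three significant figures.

L = μ₀N²A/(2πR) = (4π×10⁻⁷)(337)²(3.280×10^-4)/(2π×0.211) = 3.531×10^-5 H.
U = ½LI² = ½(3.531×10^-5)(5.73)² = 5.796×10^-4 J.

U ≈ 0.580 mJ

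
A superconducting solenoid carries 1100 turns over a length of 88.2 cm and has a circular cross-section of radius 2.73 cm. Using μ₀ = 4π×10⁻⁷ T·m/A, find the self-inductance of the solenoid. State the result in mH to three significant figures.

L ≈ 4.04 mH

A = πr² = π(2.730×10^-2 m)² = 2.341×10^-3 m².
For a long solenoid, L = μ₀N²A/ℓ.
L = (4π×10⁻⁷)(1100)²(2.341×10^-3)/(0.882 m) = 4.036×10^-3 H.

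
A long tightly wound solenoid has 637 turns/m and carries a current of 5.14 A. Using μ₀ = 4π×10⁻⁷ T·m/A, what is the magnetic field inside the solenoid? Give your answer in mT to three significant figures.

B ≈ 4.11 mT

Inside a long solenoid, B = μ₀nI.
B = (4π×10⁻⁷)(637 m⁻¹)(5.14 A) = 4.114×10^-3 T.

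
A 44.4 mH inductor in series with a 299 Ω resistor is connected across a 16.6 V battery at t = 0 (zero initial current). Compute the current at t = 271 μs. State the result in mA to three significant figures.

I ≈ 46.6 mA

τ = L/R = 4.440×10^-2/299 = 1.4849×10^-4 s; final current I_∞ = ε/R = 16.6/299 = 5.552×10^-2 A.
I(t) = I_∞(1 − e^(−t/τ)) with t/τ = 1.825.
I = (5.552×10^-2)(1 − e^(−1.825)) = 4.657×10^-2 A.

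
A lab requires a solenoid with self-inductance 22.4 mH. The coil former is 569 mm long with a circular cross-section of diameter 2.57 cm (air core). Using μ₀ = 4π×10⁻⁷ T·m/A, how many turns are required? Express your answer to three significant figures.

A = π(d/2)² = π(1.285×10^-2 m)² = 5.187×10^-4 m².
From L = μ₀N²A/ℓ, N = √(Lℓ / (μ₀A)).
N = √[(2.240×10^-2)(0.569) / ((4π×10⁻⁷)×5.187×10^-4)] = √(1.955×10^7) ≈ 4421.8.

N ≈ 4420 turns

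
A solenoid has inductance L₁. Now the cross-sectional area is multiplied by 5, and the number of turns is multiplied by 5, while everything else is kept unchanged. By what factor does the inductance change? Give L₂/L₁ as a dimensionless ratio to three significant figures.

For a solenoid, L ∝ μᵣN²A/ℓ.
L₂/L₁ = (5) × (5)^2 = 125.

L₂/L₁ = 125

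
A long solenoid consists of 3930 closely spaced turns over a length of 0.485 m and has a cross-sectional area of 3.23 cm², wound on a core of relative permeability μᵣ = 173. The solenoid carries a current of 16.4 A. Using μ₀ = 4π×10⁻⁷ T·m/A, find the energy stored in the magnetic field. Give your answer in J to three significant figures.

A = 3.23 cm² = 3.230×10^-4 m².
L = μ₀μᵣN²A/ℓ = (4π×10⁻⁷)(173)(3930)²(3.230×10^-4)/(0.485) = 2.236 H.
U = ½LI² = ½(2.236)(16.4)² = 300.7 J.

U ≈ 301 J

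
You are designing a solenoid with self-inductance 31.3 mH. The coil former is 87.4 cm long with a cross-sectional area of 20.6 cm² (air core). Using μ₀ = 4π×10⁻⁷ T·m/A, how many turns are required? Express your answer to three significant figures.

N ≈ 3250 turns

A = 20.6 cm² = 2.060×10^-3 m².
From L = μ₀N²A/ℓ, N = √(Lℓ / (μ₀A)).
N = √[(3.130×10^-2)(0.874) / ((4π×10⁻⁷)×2.060×10^-3)] = √(1.057×10^7) ≈ 3250.8.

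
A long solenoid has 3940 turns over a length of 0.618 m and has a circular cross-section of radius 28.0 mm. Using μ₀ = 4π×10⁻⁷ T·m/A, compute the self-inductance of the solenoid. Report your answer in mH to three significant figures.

L ≈ 77.7 mH

A = πr² = π(2.800×10^-2 m)² = 2.463×10^-3 m².
For a long solenoid, L = μ₀N²A/ℓ.
L = (4π×10⁻⁷)(3940)²(2.463×10^-3)/(0.618 m) = 7.7746×10^-2 H.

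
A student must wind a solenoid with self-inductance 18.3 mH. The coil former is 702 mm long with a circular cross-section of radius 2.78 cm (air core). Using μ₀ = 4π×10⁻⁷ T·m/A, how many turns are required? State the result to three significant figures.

N ≈ 2050 turns

A = πr² = π(2.780×10^-2 m)² = 2.428×10^-3 m².
From L = μ₀N²A/ℓ, N = √(Lℓ / (μ₀A)).
N = √[(1.830×10^-2)(0.702) / ((4π×10⁻⁷)×2.428×10^-3)] = √(4.211×10^6) ≈ 2052.0.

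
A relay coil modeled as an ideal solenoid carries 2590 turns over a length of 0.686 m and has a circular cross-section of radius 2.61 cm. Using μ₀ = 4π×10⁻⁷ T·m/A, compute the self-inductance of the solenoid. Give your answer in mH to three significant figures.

A = πr² = π(2.610×10^-2 m)² = 2.140×10^-3 m².
For a long solenoid, L = μ₀N²A/ℓ.
L = (4π×10⁻⁷)(2590)²(2.140×10^-3)/(0.686 m) = 2.630×10^-2 H.

L ≈ 26.3 mH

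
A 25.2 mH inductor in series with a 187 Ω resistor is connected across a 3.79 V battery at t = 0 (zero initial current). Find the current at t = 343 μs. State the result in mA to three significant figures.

I ≈ 18.7 mA

τ = L/R = 2.520×10^-2/187 = 1.348×10^-4 s; final current I_∞ = ε/R = 3.79/187 = 2.027×10^-2 A.
I(t) = I_∞(1 − e^(−t/τ)) with t/τ = 2.545.
I = (2.027×10^-2)(1 − e^(−2.545)) = 1.868×10^-2 A.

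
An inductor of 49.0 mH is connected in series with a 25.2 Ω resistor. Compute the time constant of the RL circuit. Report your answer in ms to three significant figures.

τ = L/R = (4.900×10^-2 H)/(25.2 Ω) = 1.944×10^-3 s.

τ ≈ 1.94 ms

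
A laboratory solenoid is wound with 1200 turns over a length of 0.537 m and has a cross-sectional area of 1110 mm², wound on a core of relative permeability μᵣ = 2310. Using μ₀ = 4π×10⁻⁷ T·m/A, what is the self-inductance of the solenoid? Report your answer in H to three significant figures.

L ≈ 8.64 H

A = 1110 mm² = 1.110×10^-3 m².
For a long solenoid, L = μ₀μᵣN²A/ℓ.
L = (4π×10⁻⁷)(2310)(1200)²(1.110×10^-3)/(0.537 m) = 8.64 H.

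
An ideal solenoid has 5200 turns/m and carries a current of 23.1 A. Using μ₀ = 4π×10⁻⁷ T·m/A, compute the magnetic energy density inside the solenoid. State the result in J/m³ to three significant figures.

u ≈ 9070 J/m³

B = μ₀nI = (4π×10⁻⁷)(5.200×10^3)(23.1) = 0.1509 T.
u = B²/(2μ₀) = (0.1509)²/(2×4π×10⁻⁷) = 9.066×10^3 J/m³.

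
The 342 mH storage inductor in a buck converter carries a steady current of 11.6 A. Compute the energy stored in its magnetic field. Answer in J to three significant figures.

Stored magnetic energy: U = ½LI².
U = ½(0.342 H)(11.6 A)² = 23.01 J.

U ≈ 23.0 J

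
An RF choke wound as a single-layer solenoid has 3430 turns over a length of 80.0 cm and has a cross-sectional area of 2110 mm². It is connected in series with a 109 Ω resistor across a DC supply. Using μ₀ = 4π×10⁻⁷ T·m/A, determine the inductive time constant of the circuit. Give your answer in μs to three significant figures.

τ ≈ 358 μs

A = 2110 mm² = 2.110×10^-3 m².
L = μ₀N²A/ℓ = (4π×10⁻⁷)(3430)²(2.110×10^-3)/(0.8) = 3.899×10^-2 H.
τ = L/R = (3.899×10^-2)/(109) = 3.577×10^-4 s.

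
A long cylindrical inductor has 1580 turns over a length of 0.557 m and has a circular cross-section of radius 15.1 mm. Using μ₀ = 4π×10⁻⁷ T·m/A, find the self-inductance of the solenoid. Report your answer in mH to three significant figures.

L ≈ 4.03 mH

A = πr² = π(1.510×10^-2 m)² = 7.163×10^-4 m².
For a long solenoid, L = μ₀N²A/ℓ.
L = (4π×10⁻⁷)(1580)²(7.163×10^-4)/(0.557 m) = 4.034×10^-3 H.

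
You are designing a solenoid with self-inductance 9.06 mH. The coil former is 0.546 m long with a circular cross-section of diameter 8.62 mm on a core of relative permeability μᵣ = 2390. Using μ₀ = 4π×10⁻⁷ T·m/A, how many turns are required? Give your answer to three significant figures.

A = π(d/2)² = π(4.310×10^-3 m)² = 5.836×10^-5 m².
From L = μ₀μᵣN²A/ℓ, N = √(Lℓ / (μ₀μᵣA)).
N = √[(9.060×10^-3)(0.546) / ((4π×10⁻⁷)(2390)×5.836×10^-5)] = √(2.822×10^4) ≈ 168.0.

N ≈ 168 turns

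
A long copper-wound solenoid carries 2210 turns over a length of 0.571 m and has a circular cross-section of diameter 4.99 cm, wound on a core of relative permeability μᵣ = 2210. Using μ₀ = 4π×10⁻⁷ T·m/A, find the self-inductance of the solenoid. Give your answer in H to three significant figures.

L ≈ 46.5 H

A = π(d/2)² = π(2.495×10^-2 m)² = 1.956×10^-3 m².
For a long solenoid, L = μ₀μᵣN²A/ℓ.
L = (4π×10⁻⁷)(2210)(2210)²(1.956×10^-3)/(0.571 m) = 46.46 H.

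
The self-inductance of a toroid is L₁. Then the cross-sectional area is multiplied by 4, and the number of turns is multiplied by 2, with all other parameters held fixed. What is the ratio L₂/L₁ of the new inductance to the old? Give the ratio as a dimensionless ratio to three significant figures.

L₂/L₁ = 16.0

For a toroid, L ∝ μᵣN²A/R.
L₂/L₁ = (4) × (2)^2 = 16.0.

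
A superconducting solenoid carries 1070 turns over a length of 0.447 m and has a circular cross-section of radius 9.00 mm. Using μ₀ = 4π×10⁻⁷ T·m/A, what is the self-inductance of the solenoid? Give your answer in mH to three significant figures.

A = πr² = π(9.000×10^-3 m)² = 2.5447×10^-4 m².
For a long solenoid, L = μ₀N²A/ℓ.
L = (4π×10⁻⁷)(1070)²(2.5447×10^-4)/(0.447 m) = 8.190×10^-4 H.

L ≈ 0.819 mH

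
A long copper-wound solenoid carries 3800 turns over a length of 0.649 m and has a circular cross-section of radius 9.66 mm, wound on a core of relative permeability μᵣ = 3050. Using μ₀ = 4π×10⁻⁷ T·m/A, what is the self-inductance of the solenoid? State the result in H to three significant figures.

A = πr² = π(9.660×10^-3 m)² = 2.932×10^-4 m².
For a long solenoid, L = μ₀μᵣN²A/ℓ.
L = (4π×10⁻⁷)(3050)(3800)²(2.932×10^-4)/(0.649 m) = 25 H.

L ≈ 25.0 H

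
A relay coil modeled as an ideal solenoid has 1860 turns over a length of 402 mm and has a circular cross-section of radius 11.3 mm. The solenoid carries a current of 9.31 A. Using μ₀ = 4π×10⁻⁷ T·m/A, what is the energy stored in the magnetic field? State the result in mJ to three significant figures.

U ≈ 188 mJ

A = πr² = π(1.130×10^-2 m)² = 4.011×10^-4 m².
L = μ₀N²A/ℓ = (4π×10⁻⁷)(1860)²(4.011×10^-4)/(0.402) = 4.338×10^-3 H.
U = ½LI² = ½(4.338×10^-3)(9.31)² = 0.188 J.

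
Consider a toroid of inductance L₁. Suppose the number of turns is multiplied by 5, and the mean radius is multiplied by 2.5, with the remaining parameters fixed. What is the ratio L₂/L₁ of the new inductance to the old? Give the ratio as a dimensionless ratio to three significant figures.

L₂/L₁ = 10.0

For a toroid, L ∝ μᵣN²A/R.
L₂/L₁ = (5)^2 × (2.5)^-1 = 10.0.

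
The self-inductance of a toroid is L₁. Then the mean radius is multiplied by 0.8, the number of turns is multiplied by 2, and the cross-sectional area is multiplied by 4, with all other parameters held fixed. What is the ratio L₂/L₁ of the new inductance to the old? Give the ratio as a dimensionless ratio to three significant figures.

L₂/L₁ = 20.0

For a toroid, L ∝ μᵣN²A/R.
L₂/L₁ = (0.8)^-1 × (2)^2 × (4) = 20.0.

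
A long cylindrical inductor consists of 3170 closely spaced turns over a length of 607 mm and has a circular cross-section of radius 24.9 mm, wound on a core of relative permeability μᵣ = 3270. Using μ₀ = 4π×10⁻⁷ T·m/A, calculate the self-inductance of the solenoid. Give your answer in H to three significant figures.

A = πr² = π(2.490×10^-2 m)² = 1.948×10^-3 m².
For a long solenoid, L = μ₀μᵣN²A/ℓ.
L = (4π×10⁻⁷)(3270)(3170)²(1.948×10^-3)/(0.607 m) = 132.5 H.

L ≈ 133 H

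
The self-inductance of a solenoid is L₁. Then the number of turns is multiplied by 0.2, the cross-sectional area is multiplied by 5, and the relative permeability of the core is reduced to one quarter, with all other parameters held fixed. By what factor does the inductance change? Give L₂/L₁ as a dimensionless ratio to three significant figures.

L₂/L₁ = 0.0500

For a solenoid, L ∝ μᵣN²A/ℓ.
L₂/L₁ = (0.2)^2 × (5) × (0.25) = 0.0500.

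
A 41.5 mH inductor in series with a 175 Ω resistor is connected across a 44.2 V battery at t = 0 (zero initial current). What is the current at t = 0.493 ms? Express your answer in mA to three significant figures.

I ≈ 221 mA

τ = L/R = 4.150×10^-2/175 = 2.371×10^-4 s; final current I_∞ = ε/R = 44.2/175 = 0.2526 A.
I(t) = I_∞(1 − e^(−t/τ)) with t/τ = 2.079.
I = (0.2526)(1 − e^(−2.079)) = 0.221 A.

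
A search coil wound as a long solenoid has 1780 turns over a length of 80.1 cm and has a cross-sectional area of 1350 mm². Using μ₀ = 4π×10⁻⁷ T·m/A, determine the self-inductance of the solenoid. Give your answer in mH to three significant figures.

L ≈ 6.71 mH

A = 1350 mm² = 1.350×10^-3 m².
For a long solenoid, L = μ₀N²A/ℓ.
L = (4π×10⁻⁷)(1780)²(1.350×10^-3)/(0.801 m) = 6.710×10^-3 H.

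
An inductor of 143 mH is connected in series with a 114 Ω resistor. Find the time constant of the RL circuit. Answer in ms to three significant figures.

τ = L/R = (0.143 H)/(114 Ω) = 1.254×10^-3 s.

τ ≈ 1.25 ms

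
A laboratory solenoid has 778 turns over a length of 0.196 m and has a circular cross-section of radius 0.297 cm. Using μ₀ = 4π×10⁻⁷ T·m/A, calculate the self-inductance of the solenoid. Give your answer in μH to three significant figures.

L ≈ 108 μH

A = πr² = π(2.970×10^-3 m)² = 2.771×10^-5 m².
For a long solenoid, L = μ₀N²A/ℓ.
L = (4π×10⁻⁷)(778)²(2.771×10^-5)/(0.196 m) = 1.075×10^-4 H.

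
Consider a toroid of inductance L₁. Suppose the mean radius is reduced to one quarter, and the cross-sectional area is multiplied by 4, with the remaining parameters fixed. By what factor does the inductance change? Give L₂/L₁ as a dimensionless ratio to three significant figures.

L₂/L₁ = 16.0

For a toroid, L ∝ μᵣN²A/R.
L₂/L₁ = (0.25)^-1 × (4) = 16.0.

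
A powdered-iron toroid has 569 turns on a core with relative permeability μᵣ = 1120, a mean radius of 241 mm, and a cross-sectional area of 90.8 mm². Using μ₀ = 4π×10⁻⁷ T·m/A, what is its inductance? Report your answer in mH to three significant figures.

For a thin toroid, L = μ₀μᵣN²A/(2πR).
L = (4π×10⁻⁷)(1120)(569)²(9.080×10^-5) / (2π×0.241 m) = 2.732×10^-2 H.

L ≈ 27.3 mH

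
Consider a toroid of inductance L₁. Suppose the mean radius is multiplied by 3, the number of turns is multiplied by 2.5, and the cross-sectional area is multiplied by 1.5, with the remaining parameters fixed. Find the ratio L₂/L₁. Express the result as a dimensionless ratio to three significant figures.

For a toroid, L ∝ μᵣN²A/R.
L₂/L₁ = (3)^-1 × (2.5)^2 × (1.5) = 3.13.

L₂/L₁ = 3.13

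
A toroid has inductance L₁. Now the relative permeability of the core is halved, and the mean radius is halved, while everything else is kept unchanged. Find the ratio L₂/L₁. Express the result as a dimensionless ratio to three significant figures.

For a toroid, L ∝ μᵣN²A/R.
L₂/L₁ = (0.5) × (0.5)^-1 = 1.00.

L₂/L₁ = 1.00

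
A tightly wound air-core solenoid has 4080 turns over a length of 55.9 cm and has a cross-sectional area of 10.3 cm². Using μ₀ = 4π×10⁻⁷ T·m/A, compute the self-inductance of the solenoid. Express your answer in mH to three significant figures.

L ≈ 38.5 mH

A = 10.3 cm² = 1.030×10^-3 m².
For a long solenoid, L = μ₀N²A/ℓ.
L = (4π×10⁻⁷)(4080)²(1.030×10^-3)/(0.559 m) = 3.854×10^-2 H.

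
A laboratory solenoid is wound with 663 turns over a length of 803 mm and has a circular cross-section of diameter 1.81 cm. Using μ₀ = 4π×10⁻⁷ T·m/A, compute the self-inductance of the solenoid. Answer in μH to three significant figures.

L ≈ 177 μH

A = π(d/2)² = π(9.050×10^-3 m)² = 2.573×10^-4 m².
For a long solenoid, L = μ₀N²A/ℓ.
L = (4π×10⁻⁷)(663)²(2.573×10^-4)/(0.803 m) = 1.770×10^-4 H.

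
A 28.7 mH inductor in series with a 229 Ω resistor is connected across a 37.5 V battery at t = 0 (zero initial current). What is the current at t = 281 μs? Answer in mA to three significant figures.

I ≈ 146 mA

τ = L/R = 2.870×10^-2/229 = 1.253×10^-4 s; final current I_∞ = ε/R = 37.5/229 = 0.1638 A.
I(t) = I_∞(1 − e^(−t/τ)) with t/τ = 2.242.
I = (0.1638)(1 − e^(−2.242)) = 0.1464 A.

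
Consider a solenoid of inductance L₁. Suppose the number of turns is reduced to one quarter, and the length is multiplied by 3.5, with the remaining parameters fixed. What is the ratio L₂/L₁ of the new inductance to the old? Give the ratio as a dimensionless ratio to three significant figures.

For a solenoid, L ∝ μᵣN²A/ℓ.
L₂/L₁ = (0.25)^2 × (3.5)^-1 = 0.0179.

L₂/L₁ = 0.0179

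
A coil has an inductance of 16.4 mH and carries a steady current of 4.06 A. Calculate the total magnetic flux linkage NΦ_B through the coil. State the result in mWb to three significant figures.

NΦ_B ≈ 66.6 mWb

From L = NΦ_B/I, the flux linkage is NΦ_B = LI.
NΦ_B = (1.640×10^-2 H)(4.06 A) = 6.658×10^-2 Wb.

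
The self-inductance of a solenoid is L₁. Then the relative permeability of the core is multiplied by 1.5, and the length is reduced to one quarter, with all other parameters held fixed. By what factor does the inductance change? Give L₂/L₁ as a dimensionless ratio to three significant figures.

For a solenoid, L ∝ μᵣN²A/ℓ.
L₂/L₁ = (1.5) × (0.25)^-1 = 6.00.

L₂/L₁ = 6.00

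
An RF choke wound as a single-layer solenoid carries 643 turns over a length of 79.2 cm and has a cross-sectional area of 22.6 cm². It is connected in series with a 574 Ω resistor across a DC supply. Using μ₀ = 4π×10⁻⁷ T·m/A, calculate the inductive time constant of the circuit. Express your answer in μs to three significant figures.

τ ≈ 2.58 μs

A = 22.6 cm² = 2.260×10^-3 m².
L = μ₀N²A/ℓ = (4π×10⁻⁷)(643)²(2.260×10^-3)/(0.792) = 1.483×10^-3 H.
τ = L/R = (1.483×10^-3)/(574) = 2.583×10^-6 s.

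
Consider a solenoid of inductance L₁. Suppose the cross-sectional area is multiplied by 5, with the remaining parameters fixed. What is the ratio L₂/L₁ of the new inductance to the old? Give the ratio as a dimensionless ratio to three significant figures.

L₂/L₁ = 5.00

For a solenoid, L ∝ μᵣN²A/ℓ.
L₂/L₁ = (5) = 5.00.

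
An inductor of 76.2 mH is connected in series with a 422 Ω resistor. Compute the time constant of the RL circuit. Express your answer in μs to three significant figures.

τ ≈ 181 μs

τ = L/R = (7.620×10^-2 H)/(422 Ω) = 1.806×10^-4 s.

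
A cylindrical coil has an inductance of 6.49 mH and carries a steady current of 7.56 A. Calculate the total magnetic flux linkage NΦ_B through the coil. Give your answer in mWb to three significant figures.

NΦ_B ≈ 49.1 mWb

From L = NΦ_B/I, the flux linkage is NΦ_B = LI.
NΦ_B = (6.490×10^-3 H)(7.56 A) = 4.906×10^-2 Wb.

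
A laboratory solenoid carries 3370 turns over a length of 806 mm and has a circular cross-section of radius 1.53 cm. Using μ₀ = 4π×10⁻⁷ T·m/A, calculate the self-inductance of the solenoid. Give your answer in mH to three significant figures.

L ≈ 13.0 mH

A = πr² = π(1.530×10^-2 m)² = 7.354×10^-4 m².
For a long solenoid, L = μ₀N²A/ℓ.
L = (4π×10⁻⁷)(3370)²(7.354×10^-4)/(0.806 m) = 1.302×10^-2 H.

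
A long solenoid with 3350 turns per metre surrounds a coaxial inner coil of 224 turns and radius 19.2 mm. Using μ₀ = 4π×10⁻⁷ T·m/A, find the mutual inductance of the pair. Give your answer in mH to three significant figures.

The outer solenoid produces a uniform field B₁ = μ₀n₁I₁ across the inner coil,
so the flux linkage is N₂Φ = N₂B₁A₂ = μ₀n₁N₂A₂·I₁, giving M = μ₀n₁N₂A₂.
A₂ = πr² = π(1.920×10^-2 m)² = 1.158×10^-3 m².
M = (4π×10⁻⁷)(3350)(224)(1.158×10^-3) = 1.092×10^-3 H.

M ≈ 1.09 mH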